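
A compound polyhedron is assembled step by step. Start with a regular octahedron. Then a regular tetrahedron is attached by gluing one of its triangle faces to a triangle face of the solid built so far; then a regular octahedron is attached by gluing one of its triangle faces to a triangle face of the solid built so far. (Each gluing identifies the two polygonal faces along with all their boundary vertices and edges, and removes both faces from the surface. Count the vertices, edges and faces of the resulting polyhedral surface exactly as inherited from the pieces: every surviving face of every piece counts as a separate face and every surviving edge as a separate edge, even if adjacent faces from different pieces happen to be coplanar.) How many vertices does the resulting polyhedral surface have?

A regular octahedron: V=6, E=12, F=8.
Attach a regular tetrahedron (V=4, E=6, F=4) along a 3-gon: merge 3 vertices and 3 edges, delete both glued faces → V=7, E=15, F=10.
Attach a regular octahedron (V=6, E=12, F=8) along a 3-gon: merge 3 vertices and 3 edges, delete both glued faces → V=10, E=24, F=16.
Check: V − E + F = 10 − 24 + 16 = 2.

10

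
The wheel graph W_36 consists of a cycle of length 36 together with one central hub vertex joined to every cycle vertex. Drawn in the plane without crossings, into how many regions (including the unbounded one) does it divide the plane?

37

W_36 has V = 36 + 1 = 37 vertices and E = 2·36 = 72 edges.
By Euler's formula F = 2 − V + E = 2 − 37 + 72 = 37.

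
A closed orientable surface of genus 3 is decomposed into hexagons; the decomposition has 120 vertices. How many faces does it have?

χ = 2 − 2·3 = -4, and every face is a hexagon so 6F = 2E.
V − E + F = -4 with E = 6F/2 gives 120 − (6/2 − 1)·F = -4, so F = 62 and E = 186.

62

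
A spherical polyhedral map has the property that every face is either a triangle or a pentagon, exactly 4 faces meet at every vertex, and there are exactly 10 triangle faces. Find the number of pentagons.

Let x be the number of pentagons; then F = 10 + x.
Edge–face incidences: 2E = 3·10 + 5·x = 30 + 5x.
Every vertex has degree 4, so 4V = 2E.
Euler: V − E + F = 2 ⇒ (2E)/4 − E + (10 + x) = 2.
Multiply by 8: 2·(2E) − 4·(2E) + 8·(10 + x) = 16, i.e. 80 + 8x − 2·(30 + 5x) = 16.
Collecting terms: −2x + 20 = 16, so −2x = −4, so x = 2.
Then 2E = 30 + 5·2 = 40, so E = 20, V = 2E/4 = 10, F = 10 + 2 = 12.

2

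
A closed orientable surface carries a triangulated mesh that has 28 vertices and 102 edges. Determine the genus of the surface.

Every face is a triangle and each edge borders two faces, so 3F = 2·102, giving F = 68.
χ = V − E + F = 28 − 102 + 68 = -6.
For a closed orientable surface χ = 2 − 2g, so g = (2 − (-6))/2 = 4.

4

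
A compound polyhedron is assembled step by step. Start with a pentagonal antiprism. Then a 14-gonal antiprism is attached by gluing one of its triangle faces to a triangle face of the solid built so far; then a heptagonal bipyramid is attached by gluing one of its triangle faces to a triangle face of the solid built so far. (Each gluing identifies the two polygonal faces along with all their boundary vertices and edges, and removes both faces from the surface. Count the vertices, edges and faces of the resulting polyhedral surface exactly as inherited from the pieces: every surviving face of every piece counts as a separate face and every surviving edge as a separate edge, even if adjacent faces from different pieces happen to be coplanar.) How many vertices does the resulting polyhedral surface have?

A pentagonal antiprism: V=10, E=20, F=12.
Attach a 14-gonal antiprism (V=28, E=56, F=30) along a 3-gon: merge 3 vertices and 3 edges, delete both glued faces → V=35, E=73, F=40.
Attach a heptagonal bipyramid (V=9, E=21, F=14) along a 3-gon: merge 3 vertices and 3 edges, delete both glued faces → V=41, E=91, F=52.
Check: V − E + F = 41 − 91 + 52 = 2.

41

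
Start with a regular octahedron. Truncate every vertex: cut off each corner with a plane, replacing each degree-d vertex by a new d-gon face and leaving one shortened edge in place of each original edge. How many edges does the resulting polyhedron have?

The base solid has V = 6, E = 12, F = 8.
Truncation replaces each original edge-end by a new vertex, so V′ = 2E = 24.
Each original edge survives, and each old vertex of degree d contributes d new edges; summing degrees gives Σd = 2E, so E′ = E + 2E = 3E = 36.
Each original face survives and each original vertex becomes one new face: F′ = F + V = 14.

36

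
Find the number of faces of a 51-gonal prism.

53

A prism on an n-gon has two n-gon bases and n rectangular sides: V = 2·51 = 102, E = 3·51 = 153, F = 51 + 2 = 53.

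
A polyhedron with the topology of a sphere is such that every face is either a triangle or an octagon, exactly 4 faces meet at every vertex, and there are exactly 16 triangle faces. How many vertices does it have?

16

Let x be the number of octagons; then F = 16 + x.
Edge–face incidences: 2E = 3·16 + 8·x = 48 + 8x.
Every vertex has degree 4, so 4V = 2E.
Euler: V − E + F = 2 ⇒ (2E)/4 − E + (16 + x) = 2.
Multiply by 8: 2·(2E) − 4·(2E) + 8·(16 + x) = 16, i.e. 128 + 8x − 2·(48 + 8x) = 16.
Collecting terms: −8x + 32 = 16, so −8x = −16, so x = 2.
Then 2E = 48 + 8·2 = 64, so E = 32, V = 2E/4 = 16, F = 16 + 2 = 18.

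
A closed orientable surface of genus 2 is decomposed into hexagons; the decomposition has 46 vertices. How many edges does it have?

χ = 2 − 2·2 = -2, and every face is a hexagon so 6F = 2E.
V − E + F = -2 with E = 6F/2 gives 46 − (6/2 − 1)·F = -2, so F = 24 and E = 72.

72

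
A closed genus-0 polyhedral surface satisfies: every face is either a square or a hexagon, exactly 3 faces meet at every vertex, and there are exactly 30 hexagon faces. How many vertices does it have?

Let x be the number of squares; then F = 30 + x.
Edge–face incidences: 2E = 6·30 + 4·x = 180 + 4x.
Every vertex has degree 3, so 3V = 2E.
Euler: V − E + F = 2 ⇒ (2E)/3 − E + (30 + x) = 2.
Multiply by 6: 2·(2E) − 3·(2E) + 6·(30 + x) = 12, i.e. 180 + 6x − (180 + 4x) = 12.
Collecting terms: 2x = 12, so x = 6.
Then 2E = 180 + 4·6 = 204, so E = 102, V = 2E/3 = 68, F = 30 + 6 = 36.

68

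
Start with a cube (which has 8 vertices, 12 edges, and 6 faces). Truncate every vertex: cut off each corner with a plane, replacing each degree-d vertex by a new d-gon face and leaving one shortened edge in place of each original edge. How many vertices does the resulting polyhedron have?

24

Truncation replaces each original edge-end by a new vertex, so V′ = 2E = 24.
Each original edge survives, and each old vertex of degree d contributes d new edges; summing degrees gives Σd = 2E, so E′ = E + 2E = 3E = 36.
Each original face survives and each original vertex becomes one new face: F′ = F + V = 14.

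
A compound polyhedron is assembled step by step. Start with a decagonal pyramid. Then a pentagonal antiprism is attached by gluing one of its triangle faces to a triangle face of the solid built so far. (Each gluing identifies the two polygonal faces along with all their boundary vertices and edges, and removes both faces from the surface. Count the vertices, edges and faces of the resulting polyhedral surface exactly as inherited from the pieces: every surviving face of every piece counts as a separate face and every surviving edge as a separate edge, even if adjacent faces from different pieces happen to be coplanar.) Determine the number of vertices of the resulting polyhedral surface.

A decagonal pyramid: V=11, E=20, F=11.
Attach a pentagonal antiprism (V=10, E=20, F=12) along a 3-gon: merge 3 vertices and 3 edges, delete both glued faces → V=18, E=37, F=21.
Check: V − E + F = 18 − 37 + 21 = 2.

18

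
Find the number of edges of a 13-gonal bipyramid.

39

A bipyramid over an n-gon has 2n triangular faces and n + 2 vertices: V = 13 + 2 = 15, E = 3·13 = 39, F = 2·13 = 26.
Check: V − E + F = 15 − 39 + 26 = 2.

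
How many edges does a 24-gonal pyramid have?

48

A pyramid on an n-gon base has one n-gon and n triangles: V = 24 + 1 = 25, E = 2·24 = 48, F = 24 + 1 = 25.
Check: V − E + F = 25 − 48 + 25 = 2.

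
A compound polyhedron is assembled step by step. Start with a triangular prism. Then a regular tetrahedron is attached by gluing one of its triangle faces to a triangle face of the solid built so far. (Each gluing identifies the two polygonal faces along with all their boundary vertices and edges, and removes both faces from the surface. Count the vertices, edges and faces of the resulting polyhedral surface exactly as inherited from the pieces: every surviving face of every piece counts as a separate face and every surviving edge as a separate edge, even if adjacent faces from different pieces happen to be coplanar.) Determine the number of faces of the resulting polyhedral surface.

A triangular prism: V=6, E=9, F=5.
Attach a regular tetrahedron (V=4, E=6, F=4) along a 3-gon: merge 3 vertices and 3 edges, delete both glued faces → V=7, E=12, F=7.
Check: V − E + F = 7 − 12 + 7 = 2.

7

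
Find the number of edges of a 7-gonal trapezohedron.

The n-trapezohedron (dual of the n-antiprism) has V = 2·7 + 2 = 16, E = 4·7 = 28, F = 2·7 = 14.

28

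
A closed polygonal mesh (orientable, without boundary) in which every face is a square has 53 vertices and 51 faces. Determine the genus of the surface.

Every face is a square, so 2E = 4·51 = 204, giving E = 102.
χ = V − E + F = 53 − 102 + 51 = 2.
For a closed orientable surface χ = 2 − 2g, so g = (2 − (2))/2 = 0.

0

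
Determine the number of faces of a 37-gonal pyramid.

38

A pyramid on an n-gon base has one n-gon and n triangles: V = 37 + 1 = 38, E = 2·37 = 74, F = 37 + 1 = 38.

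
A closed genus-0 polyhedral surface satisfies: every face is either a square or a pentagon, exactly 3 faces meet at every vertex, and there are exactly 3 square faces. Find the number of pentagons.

6

Let x be the number of pentagons; then F = 3 + x.
Edge–face incidences: 2E = 4·3 + 5·x = 12 + 5x.
Every vertex has degree 3, so 3V = 2E.
Euler: V − E + F = 2 ⇒ (2E)/3 − E + (3 + x) = 2.
Multiply by 6: 2·(2E) − 3·(2E) + 6·(3 + x) = 12, i.e. 18 + 6x − (12 + 5x) = 12.
Collecting terms: x + 6 = 12, so x = 6.
Then 2E = 12 + 5·6 = 42, so E = 21, V = 2E/3 = 14, F = 3 + 6 = 9.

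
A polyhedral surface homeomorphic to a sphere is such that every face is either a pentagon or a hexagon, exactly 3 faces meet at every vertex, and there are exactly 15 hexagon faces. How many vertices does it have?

Let x be the number of pentagons; then F = 15 + x.
Edge–face incidences: 2E = 6·15 + 5·x = 90 + 5x.
Every vertex has degree 3, so 3V = 2E.
Euler: V − E + F = 2 ⇒ (2E)/3 − E + (15 + x) = 2.
Multiply by 6: 2·(2E) − 3·(2E) + 6·(15 + x) = 12, i.e. 90 + 6x − (90 + 5x) = 12.
Collecting terms: x = 12.
Then 2E = 90 + 5·12 = 150, so E = 75, V = 2E/3 = 50, F = 15 + 12 = 27.

50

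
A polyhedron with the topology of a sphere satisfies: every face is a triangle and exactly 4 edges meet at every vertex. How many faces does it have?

Each face has 3 edges and each edge borders two faces, so 2E = 3F.
Each vertex has degree 4, so 4V = 2E and hence V = 3F/4.
Euler: V − E + F = 2 ⇒ (3F/4) − (3F/2) + F = 2.
Multiply by 8: (6 − 12 + 8)F = 16, i.e. 2F = 16.
So F = 8, E = 3·8/2 = 12, V = 3·8/4 = 6.

8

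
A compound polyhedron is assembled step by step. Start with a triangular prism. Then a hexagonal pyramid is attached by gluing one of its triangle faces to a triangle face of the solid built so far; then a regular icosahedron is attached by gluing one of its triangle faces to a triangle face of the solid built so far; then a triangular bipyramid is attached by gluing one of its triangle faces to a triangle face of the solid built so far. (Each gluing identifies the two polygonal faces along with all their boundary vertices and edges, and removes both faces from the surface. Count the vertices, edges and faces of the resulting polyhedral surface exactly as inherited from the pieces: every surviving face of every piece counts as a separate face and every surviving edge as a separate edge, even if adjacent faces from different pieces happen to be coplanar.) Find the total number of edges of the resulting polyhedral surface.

51

A triangular prism: V=6, E=9, F=5.
Attach a hexagonal pyramid (V=7, E=12, F=7) along a 3-gon: merge 3 vertices and 3 edges, delete both glued faces → V=10, E=18, F=10.
Attach a regular icosahedron (V=12, E=30, F=20) along a 3-gon: merge 3 vertices and 3 edges, delete both glued faces → V=19, E=45, F=28.
Attach a triangular bipyramid (V=5, E=9, F=6) along a 3-gon: merge 3 vertices and 3 edges, delete both glued faces → V=21, E=51, F=32.
Check: V − E + F = 21 − 51 + 32 = 2.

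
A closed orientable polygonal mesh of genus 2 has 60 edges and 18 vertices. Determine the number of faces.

40

For a closed orientable surface of genus 2, χ = 2 − 2·2 = -2.
F = -2 − V + E = -2 − 18 + 60 = 40.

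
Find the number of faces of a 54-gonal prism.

A prism on an n-gon has two n-gon bases and n rectangular sides: V = 2·54 = 108, E = 3·54 = 162, F = 54 + 2 = 56.

56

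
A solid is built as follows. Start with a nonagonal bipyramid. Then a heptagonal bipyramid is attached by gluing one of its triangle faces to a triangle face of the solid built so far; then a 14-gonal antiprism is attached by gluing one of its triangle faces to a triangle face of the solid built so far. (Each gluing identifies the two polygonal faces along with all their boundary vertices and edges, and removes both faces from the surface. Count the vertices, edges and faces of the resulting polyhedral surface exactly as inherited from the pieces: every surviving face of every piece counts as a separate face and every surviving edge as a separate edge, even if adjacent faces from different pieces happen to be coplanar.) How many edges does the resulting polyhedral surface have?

98

A nonagonal bipyramid: V=11, E=27, F=18.
Attach a heptagonal bipyramid (V=9, E=21, F=14) along a 3-gon: merge 3 vertices and 3 edges, delete both glued faces → V=17, E=45, F=30.
Attach a 14-gonal antiprism (V=28, E=56, F=30) along a 3-gon: merge 3 vertices and 3 edges, delete both glued faces → V=42, E=98, F=58.
Check: V − E + F = 42 − 98 + 58 = 2.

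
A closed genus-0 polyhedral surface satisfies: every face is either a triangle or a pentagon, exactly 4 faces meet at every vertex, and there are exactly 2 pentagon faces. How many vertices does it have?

10

Let x be the number of triangles; then F = 2 + x.
Edge–face incidences: 2E = 5·2 + 3·x = 10 + 3x.
Every vertex has degree 4, so 4V = 2E.
Euler: V − E + F = 2 ⇒ (2E)/4 − E + (2 + x) = 2.
Multiply by 8: 2·(2E) − 4·(2E) + 8·(2 + x) = 16, i.e. 16 + 8x − 2·(10 + 3x) = 16.
Collecting terms: 2x − 4 = 16, so 2x = 20, so x = 10.
Then 2E = 10 + 3·10 = 40, so E = 20, V = 2E/4 = 10, F = 2 + 10 = 12.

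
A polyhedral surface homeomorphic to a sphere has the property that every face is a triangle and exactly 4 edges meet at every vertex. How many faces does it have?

8

Each face has 3 edges and each edge borders two faces, so 2E = 3F.
Each vertex has degree 4, so 4V = 2E and hence V = 3F/4.
Euler: V − E + F = 2 ⇒ (3F/4) − (3F/2) + F = 2.
Multiply by 8: (6 − 12 + 8)F = 16, i.e. 2F = 16.
So F = 8, E = 3·8/2 = 12, V = 3·8/4 = 6.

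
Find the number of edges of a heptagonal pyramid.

A pyramid on an n-gon base has one n-gon and n triangles: V = 7 + 1 = 8, E = 2·7 = 14, F = 7 + 1 = 8.

14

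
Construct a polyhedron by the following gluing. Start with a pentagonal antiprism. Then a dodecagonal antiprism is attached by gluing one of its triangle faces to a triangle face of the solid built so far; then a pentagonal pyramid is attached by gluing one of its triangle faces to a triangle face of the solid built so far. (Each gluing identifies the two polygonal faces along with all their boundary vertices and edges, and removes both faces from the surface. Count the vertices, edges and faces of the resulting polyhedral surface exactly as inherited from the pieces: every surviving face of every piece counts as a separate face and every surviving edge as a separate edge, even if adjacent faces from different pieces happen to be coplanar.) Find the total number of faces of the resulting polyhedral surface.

40

A pentagonal antiprism: V=10, E=20, F=12.
Attach a dodecagonal antiprism (V=24, E=48, F=26) along a 3-gon: merge 3 vertices and 3 edges, delete both glued faces → V=31, E=65, F=36.
Attach a pentagonal pyramid (V=6, E=10, F=6) along a 3-gon: merge 3 vertices and 3 edges, delete both glued faces → V=34, E=72, F=40.
Check: V − E + F = 34 − 72 + 40 = 2.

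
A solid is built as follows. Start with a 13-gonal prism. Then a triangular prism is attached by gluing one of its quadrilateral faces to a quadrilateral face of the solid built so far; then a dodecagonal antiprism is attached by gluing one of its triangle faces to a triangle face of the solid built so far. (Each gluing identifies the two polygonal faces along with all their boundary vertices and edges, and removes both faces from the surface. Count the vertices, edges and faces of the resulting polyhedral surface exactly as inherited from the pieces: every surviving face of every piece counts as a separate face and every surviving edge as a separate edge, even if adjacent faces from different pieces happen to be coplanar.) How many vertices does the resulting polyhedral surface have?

A 13-gonal prism: V=26, E=39, F=15.
Attach a triangular prism (V=6, E=9, F=5) along a 4-gon: merge 4 vertices and 4 edges, delete both glued faces → V=28, E=44, F=18.
Attach a dodecagonal antiprism (V=24, E=48, F=26) along a 3-gon: merge 3 vertices and 3 edges, delete both glued faces → V=49, E=89, F=42.
Check: V − E + F = 49 − 89 + 42 = 2.

49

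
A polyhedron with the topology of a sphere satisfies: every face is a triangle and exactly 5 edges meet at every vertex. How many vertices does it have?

12

Each face has 3 edges and each edge borders two faces, so 2E = 3F.
Each vertex has degree 5, so 5V = 2E and hence V = 3F/5.
Euler: V − E + F = 2 ⇒ (3F/5) − (3F/2) + F = 2.
Multiply by 10: (6 − 15 + 10)F = 20, i.e. 1F = 20.
So F = 20, E = 3·20/2 = 30, V = 3·20/5 = 12.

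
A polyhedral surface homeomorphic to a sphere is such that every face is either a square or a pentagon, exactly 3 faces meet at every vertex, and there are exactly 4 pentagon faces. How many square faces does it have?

4

Let x be the number of squares; then F = 4 + x.
Edge–face incidences: 2E = 5·4 + 4·x = 20 + 4x.
Every vertex has degree 3, so 3V = 2E.
Euler: V − E + F = 2 ⇒ (2E)/3 − E + (4 + x) = 2.
Multiply by 6: 2·(2E) − 3·(2E) + 6·(4 + x) = 12, i.e. 24 + 6x − (20 + 4x) = 12.
Collecting terms: 2x + 4 = 12, so 2x = 8, so x = 4.
Then 2E = 20 + 4·4 = 36, so E = 18, V = 2E/3 = 12, F = 4 + 4 = 8.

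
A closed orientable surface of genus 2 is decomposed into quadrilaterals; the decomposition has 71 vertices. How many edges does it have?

χ = 2 − 2·2 = -2, and every face is a square so 4F = 2E.
V − E + F = -2 with E = 4F/2 gives 71 − (4/2 − 1)·F = -2, so F = 73 and E = 146.

146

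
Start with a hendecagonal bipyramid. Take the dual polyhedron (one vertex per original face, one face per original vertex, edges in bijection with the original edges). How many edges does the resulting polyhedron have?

33

The base solid has V = 13, E = 33, F = 22.
The dual swaps V and F and preserves E: V′ = F = 22, E′ = E = 33, F′ = V = 13.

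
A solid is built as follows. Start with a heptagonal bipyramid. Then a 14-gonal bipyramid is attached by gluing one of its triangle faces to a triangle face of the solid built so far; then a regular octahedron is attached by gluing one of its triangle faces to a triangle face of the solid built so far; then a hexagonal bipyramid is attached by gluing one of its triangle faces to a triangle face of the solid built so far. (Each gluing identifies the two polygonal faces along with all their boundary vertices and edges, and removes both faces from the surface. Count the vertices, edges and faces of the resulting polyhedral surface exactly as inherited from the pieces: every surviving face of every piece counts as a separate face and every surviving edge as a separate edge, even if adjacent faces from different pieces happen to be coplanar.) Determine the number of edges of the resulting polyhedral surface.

84

A heptagonal bipyramid: V=9, E=21, F=14.
Attach a 14-gonal bipyramid (V=16, E=42, F=28) along a 3-gon: merge 3 vertices and 3 edges, delete both glued faces → V=22, E=60, F=40.
Attach a regular octahedron (V=6, E=12, F=8) along a 3-gon: merge 3 vertices and 3 edges, delete both glued faces → V=25, E=69, F=46.
Attach a hexagonal bipyramid (V=8, E=18, F=12) along a 3-gon: merge 3 vertices and 3 edges, delete both glued faces → V=30, E=84, F=56.
Check: V − E + F = 30 − 84 + 56 = 2.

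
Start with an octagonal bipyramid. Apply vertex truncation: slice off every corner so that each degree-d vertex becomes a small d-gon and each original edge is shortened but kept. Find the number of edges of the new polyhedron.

72

The base solid has V = 10, E = 24, F = 16.
Truncation replaces each original edge-end by a new vertex, so V′ = 2E = 48.
Each original edge survives, and each old vertex of degree d contributes d new edges; summing degrees gives Σd = 2E, so E′ = E + 2E = 3E = 72.
Each original face survives and each original vertex becomes one new face: F′ = F + V = 26.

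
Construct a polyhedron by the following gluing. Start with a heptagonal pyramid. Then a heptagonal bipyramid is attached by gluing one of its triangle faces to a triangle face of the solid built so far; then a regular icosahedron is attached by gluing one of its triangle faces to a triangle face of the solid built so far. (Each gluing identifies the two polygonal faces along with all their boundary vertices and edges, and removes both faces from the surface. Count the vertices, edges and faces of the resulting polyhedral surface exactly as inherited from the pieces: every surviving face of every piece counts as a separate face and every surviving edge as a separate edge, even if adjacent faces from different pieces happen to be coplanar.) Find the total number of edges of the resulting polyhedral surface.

A heptagonal pyramid: V=8, E=14, F=8.
Attach a heptagonal bipyramid (V=9, E=21, F=14) along a 3-gon: merge 3 vertices and 3 edges, delete both glued faces → V=14, E=32, F=20.
Attach a regular icosahedron (V=12, E=30, F=20) along a 3-gon: merge 3 vertices and 3 edges, delete both glued faces → V=23, E=59, F=38.
Check: V − E + F = 23 − 59 + 38 = 2.

59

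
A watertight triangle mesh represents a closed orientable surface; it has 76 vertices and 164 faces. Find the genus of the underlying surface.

Every face is a triangle, so 2E = 3·164 = 492, giving E = 246.
χ = V − E + F = 76 − 246 + 164 = -6.
For a closed orientable surface χ = 2 − 2g, so g = (2 − (-6))/2 = 4.

4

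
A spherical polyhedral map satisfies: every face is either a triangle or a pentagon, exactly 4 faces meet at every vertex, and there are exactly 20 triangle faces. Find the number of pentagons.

12

Let x be the number of pentagons; then F = 20 + x.
Edge–face incidences: 2E = 3·20 + 5·x = 60 + 5x.
Every vertex has degree 4, so 4V = 2E.
Euler: V − E + F = 2 ⇒ (2E)/4 − E + (20 + x) = 2.
Multiply by 8: 2·(2E) − 4·(2E) + 8·(20 + x) = 16, i.e. 160 + 8x − 2·(60 + 5x) = 16.
Collecting terms: −2x + 40 = 16, so −2x = −24, so x = 12.
Then 2E = 60 + 5·12 = 120, so E = 60, V = 2E/4 = 30, F = 20 + 12 = 32.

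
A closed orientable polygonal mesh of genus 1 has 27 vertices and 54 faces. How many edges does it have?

For a closed orientable surface of genus 1, χ = 2 − 2·1 = 0.
E = V + F − (0) = 27 + 54 − (0) = 81.

81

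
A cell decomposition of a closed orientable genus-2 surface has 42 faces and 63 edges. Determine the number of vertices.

For a closed orientable surface of genus 2, χ = 2 − 2·2 = -2.
V = -2 + E − F = -2 + 63 − 42 = 19.

19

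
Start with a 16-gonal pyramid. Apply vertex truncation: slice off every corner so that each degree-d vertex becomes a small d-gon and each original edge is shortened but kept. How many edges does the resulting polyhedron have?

96

The base solid has V = 17, E = 32, F = 17.
Truncation replaces each original edge-end by a new vertex, so V′ = 2E = 64.
Each original edge survives, and each old vertex of degree d contributes d new edges; summing degrees gives Σd = 2E, so E′ = E + 2E = 3E = 96.
Each original face survives and each original vertex becomes one new face: F′ = F + V = 34.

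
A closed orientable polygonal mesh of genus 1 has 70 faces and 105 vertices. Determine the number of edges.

For a closed orientable surface of genus 1, χ = 2 − 2·1 = 0.
E = V + F − (0) = 105 + 70 − (0) = 175.

175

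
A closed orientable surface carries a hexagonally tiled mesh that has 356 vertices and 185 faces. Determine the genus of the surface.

Every face is a hexagon, so 2E = 6·185 = 1110, giving E = 555.
χ = V − E + F = 356 − 555 + 185 = -14.
For a closed orientable surface χ = 2 − 2g, so g = (2 − (-14))/2 = 8.

8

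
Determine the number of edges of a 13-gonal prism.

39

A prism on an n-gon has two n-gon bases and n rectangular sides: V = 2·13 = 26, E = 3·13 = 39, F = 13 + 2 = 15.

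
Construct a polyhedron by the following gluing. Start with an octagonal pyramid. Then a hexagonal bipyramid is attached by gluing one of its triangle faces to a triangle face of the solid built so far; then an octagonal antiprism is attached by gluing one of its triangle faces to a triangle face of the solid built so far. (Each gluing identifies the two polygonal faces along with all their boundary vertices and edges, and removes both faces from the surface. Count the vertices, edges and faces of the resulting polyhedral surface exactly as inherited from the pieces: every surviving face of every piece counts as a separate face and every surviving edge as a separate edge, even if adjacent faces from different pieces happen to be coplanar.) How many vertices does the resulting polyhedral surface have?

27

An octagonal pyramid: V=9, E=16, F=9.
Attach a hexagonal bipyramid (V=8, E=18, F=12) along a 3-gon: merge 3 vertices and 3 edges, delete both glued faces → V=14, E=31, F=19.
Attach an octagonal antiprism (V=16, E=32, F=18) along a 3-gon: merge 3 vertices and 3 edges, delete both glued faces → V=27, E=60, F=35.
Check: V − E + F = 27 − 60 + 35 = 2.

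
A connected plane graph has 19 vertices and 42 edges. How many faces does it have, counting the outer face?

Euler's formula for a connected plane graph: V − E + F = 2, so F = 2 − 19 + 42 = 25.

25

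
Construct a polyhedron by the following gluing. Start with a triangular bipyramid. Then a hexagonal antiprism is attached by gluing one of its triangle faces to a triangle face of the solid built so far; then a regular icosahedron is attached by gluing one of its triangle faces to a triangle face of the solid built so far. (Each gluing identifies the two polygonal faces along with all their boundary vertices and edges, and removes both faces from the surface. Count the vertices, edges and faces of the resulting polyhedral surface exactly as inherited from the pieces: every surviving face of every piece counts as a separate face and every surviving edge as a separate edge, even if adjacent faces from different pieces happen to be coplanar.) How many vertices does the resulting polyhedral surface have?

23

A triangular bipyramid: V=5, E=9, F=6.
Attach a hexagonal antiprism (V=12, E=24, F=14) along a 3-gon: merge 3 vertices and 3 edges, delete both glued faces → V=14, E=30, F=18.
Attach a regular icosahedron (V=12, E=30, F=20) along a 3-gon: merge 3 vertices and 3 edges, delete both glued faces → V=23, E=57, F=36.
Check: V − E + F = 23 − 57 + 36 = 2.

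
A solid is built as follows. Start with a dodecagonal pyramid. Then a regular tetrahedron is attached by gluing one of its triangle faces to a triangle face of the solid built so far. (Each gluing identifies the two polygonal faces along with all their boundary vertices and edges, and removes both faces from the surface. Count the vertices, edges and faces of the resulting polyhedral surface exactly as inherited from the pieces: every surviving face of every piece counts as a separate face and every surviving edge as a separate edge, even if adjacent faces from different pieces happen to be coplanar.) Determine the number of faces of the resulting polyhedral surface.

15

A dodecagonal pyramid: V=13, E=24, F=13.
Attach a regular tetrahedron (V=4, E=6, F=4) along a 3-gon: merge 3 vertices and 3 edges, delete both glued faces → V=14, E=27, F=15.
Check: V − E + F = 14 − 27 + 15 = 2.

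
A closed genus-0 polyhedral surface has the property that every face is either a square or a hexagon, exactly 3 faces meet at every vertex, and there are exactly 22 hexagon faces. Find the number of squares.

Let x be the number of squares; then F = 22 + x.
Edge–face incidences: 2E = 6·22 + 4·x = 132 + 4x.
Every vertex has degree 3, so 3V = 2E.
Euler: V − E + F = 2 ⇒ (2E)/3 − E + (22 + x) = 2.
Multiply by 6: 2·(2E) − 3·(2E) + 6·(22 + x) = 12, i.e. 132 + 6x − (132 + 4x) = 12.
Collecting terms: 2x = 12, so x = 6.
Then 2E = 132 + 4·6 = 156, so E = 78, V = 2E/3 = 52, F = 22 + 6 = 28.

6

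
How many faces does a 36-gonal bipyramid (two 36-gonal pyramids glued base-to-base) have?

A bipyramid over an n-gon has 2n triangular faces and n + 2 vertices: V = 36 + 2 = 38, E = 3·36 = 108, F = 2·36 = 72.

72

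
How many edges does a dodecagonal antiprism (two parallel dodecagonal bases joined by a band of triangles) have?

An antiprism on an n-gon has two n-gon caps and 2n triangles: V = 2·12 = 24, E = 4·12 = 48, F = 2·12 + 2 = 26.
Check: V − E + F = 24 − 48 + 26 = 2.

48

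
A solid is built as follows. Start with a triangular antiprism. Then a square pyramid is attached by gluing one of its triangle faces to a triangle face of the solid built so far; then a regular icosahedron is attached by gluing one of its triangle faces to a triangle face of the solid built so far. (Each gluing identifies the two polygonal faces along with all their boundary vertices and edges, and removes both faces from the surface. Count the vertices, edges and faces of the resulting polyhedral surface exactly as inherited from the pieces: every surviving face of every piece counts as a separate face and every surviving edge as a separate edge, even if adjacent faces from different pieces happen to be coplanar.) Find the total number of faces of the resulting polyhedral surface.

29

A triangular antiprism: V=6, E=12, F=8.
Attach a square pyramid (V=5, E=8, F=5) along a 3-gon: merge 3 vertices and 3 edges, delete both glued faces → V=8, E=17, F=11.
Attach a regular icosahedron (V=12, E=30, F=20) along a 3-gon: merge 3 vertices and 3 edges, delete both glued faces → V=17, E=44, F=29.
Check: V − E + F = 17 − 44 + 29 = 2.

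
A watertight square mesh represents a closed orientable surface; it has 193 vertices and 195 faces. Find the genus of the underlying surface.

2

Every face is a square, so 2E = 4·195 = 780, giving E = 390.
χ = V − E + F = 193 − 390 + 195 = -2.
For a closed orientable surface χ = 2 − 2g, so g = (2 − (-2))/2 = 2.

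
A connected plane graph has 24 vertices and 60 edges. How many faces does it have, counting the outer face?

Euler's formula for a connected plane graph: V − E + F = 2, so F = 2 − 24 + 60 = 38.

38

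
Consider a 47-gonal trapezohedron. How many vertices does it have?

The n-trapezohedron (dual of the n-antiprism) has V = 2·47 + 2 = 96, E = 4·47 = 188, F = 2·47 = 94.

96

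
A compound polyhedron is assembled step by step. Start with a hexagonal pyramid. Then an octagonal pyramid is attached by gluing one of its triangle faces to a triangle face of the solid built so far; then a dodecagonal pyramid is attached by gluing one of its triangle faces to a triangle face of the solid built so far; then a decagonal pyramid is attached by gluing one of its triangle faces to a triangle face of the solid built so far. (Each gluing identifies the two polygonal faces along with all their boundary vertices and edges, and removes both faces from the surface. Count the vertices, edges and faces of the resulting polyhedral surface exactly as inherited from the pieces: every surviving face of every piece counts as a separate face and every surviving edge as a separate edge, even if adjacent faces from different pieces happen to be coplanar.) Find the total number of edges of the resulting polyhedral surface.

A hexagonal pyramid: V=7, E=12, F=7.
Attach an octagonal pyramid (V=9, E=16, F=9) along a 3-gon: merge 3 vertices and 3 edges, delete both glued faces → V=13, E=25, F=14.
Attach a dodecagonal pyramid (V=13, E=24, F=13) along a 3-gon: merge 3 vertices and 3 edges, delete both glued faces → V=23, E=46, F=25.
Attach a decagonal pyramid (V=11, E=20, F=11) along a 3-gon: merge 3 vertices and 3 edges, delete both glued faces → V=31, E=63, F=34.
Check: V − E + F = 31 − 63 + 34 = 2.

63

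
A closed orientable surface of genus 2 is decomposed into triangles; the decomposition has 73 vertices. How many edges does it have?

225

χ = 2 − 2·2 = -2, and every face is a triangle so 3F = 2E.
V − E + F = -2 with E = 3F/2 gives 73 − (3/2 − 1)·F = -2, so F = 150 and E = 225.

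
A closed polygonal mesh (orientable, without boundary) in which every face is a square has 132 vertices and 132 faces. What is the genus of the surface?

Every face is a square, so 2E = 4·132 = 528, giving E = 264.
χ = V − E + F = 132 − 264 + 132 = 0.
For a closed orientable surface χ = 2 − 2g, so g = (2 − (0))/2 = 1.

1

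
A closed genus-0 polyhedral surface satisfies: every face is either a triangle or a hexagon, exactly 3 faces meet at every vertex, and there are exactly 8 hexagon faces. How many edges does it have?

Let x be the number of triangles; then F = 8 + x.
Edge–face incidences: 2E = 6·8 + 3·x = 48 + 3x.
Every vertex has degree 3, so 3V = 2E.
Euler: V − E + F = 2 ⇒ (2E)/3 − E + (8 + x) = 2.
Multiply by 6: 2·(2E) − 3·(2E) + 6·(8 + x) = 12, i.e. 48 + 6x − (48 + 3x) = 12.
Collecting terms: 3x = 12, so x = 4.
Then 2E = 48 + 3·4 = 60, so E = 30, V = 2E/3 = 20, F = 8 + 4 = 12.

30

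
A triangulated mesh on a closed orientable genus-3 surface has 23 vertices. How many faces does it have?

54

χ = 2 − 2·3 = -4, and every face is a triangle so 3F = 2E.
V − E + F = -4 with E = 3F/2 gives 23 − (3/2 − 1)·F = -4, so F = 54 and E = 81.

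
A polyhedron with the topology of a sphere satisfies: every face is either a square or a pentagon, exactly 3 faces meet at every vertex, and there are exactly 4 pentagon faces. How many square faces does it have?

4

Let x be the number of squares; then F = 4 + x.
Edge–face incidences: 2E = 5·4 + 4·x = 20 + 4x.
Every vertex has degree 3, so 3V = 2E.
Euler: V − E + F = 2 ⇒ (2E)/3 − E + (4 + x) = 2.
Multiply by 6: 2·(2E) − 3·(2E) + 6·(4 + x) = 12, i.e. 24 + 6x − (20 + 4x) = 12.
Collecting terms: 2x + 4 = 12, so 2x = 8, so x = 4.
Then 2E = 20 + 4·4 = 36, so E = 18, V = 2E/3 = 12, F = 4 + 4 = 8.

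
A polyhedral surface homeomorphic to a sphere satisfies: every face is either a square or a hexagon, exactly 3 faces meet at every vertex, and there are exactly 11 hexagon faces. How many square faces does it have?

Let x be the number of squares; then F = 11 + x.
Edge–face incidences: 2E = 6·11 + 4·x = 66 + 4x.
Every vertex has degree 3, so 3V = 2E.
Euler: V − E + F = 2 ⇒ (2E)/3 − E + (11 + x) = 2.
Multiply by 6: 2·(2E) − 3·(2E) + 6·(11 + x) = 12, i.e. 66 + 6x − (66 + 4x) = 12.
Collecting terms: 2x = 12, so x = 6.
Then 2E = 66 + 4·6 = 90, so E = 45, V = 2E/3 = 30, F = 11 + 6 = 17.

6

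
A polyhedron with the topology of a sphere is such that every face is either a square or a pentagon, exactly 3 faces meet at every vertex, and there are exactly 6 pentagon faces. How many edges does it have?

Let x be the number of squares; then F = 6 + x.
Edge–face incidences: 2E = 5·6 + 4·x = 30 + 4x.
Every vertex has degree 3, so 3V = 2E.
Euler: V − E + F = 2 ⇒ (2E)/3 − E + (6 + x) = 2.
Multiply by 6: 2·(2E) − 3·(2E) + 6·(6 + x) = 12, i.e. 36 + 6x − (30 + 4x) = 12.
Collecting terms: 2x + 6 = 12, so 2x = 6, so x = 3.
Then 2E = 30 + 4·3 = 42, so E = 21, V = 2E/3 = 14, F = 6 + 3 = 9.

21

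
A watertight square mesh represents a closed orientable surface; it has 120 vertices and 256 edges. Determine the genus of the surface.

Every face is a square and each edge borders two faces, so 4F = 2·256, giving F = 128.
χ = V − E + F = 120 − 256 + 128 = -8.
For a closed orientable surface χ = 2 − 2g, so g = (2 − (-8))/2 = 5.

5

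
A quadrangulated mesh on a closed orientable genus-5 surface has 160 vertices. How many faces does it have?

χ = 2 − 2·5 = -8, and every face is a square so 4F = 2E.
V − E + F = -8 with E = 4F/2 gives 160 − (4/2 − 1)·F = -8, so F = 168 and E = 336.

168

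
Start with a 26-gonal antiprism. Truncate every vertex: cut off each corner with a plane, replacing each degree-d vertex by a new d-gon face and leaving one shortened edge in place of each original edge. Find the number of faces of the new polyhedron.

The base solid has V = 52, E = 104, F = 54.
Truncation replaces each original edge-end by a new vertex, so V′ = 2E = 208.
Each original edge survives, and each old vertex of degree d contributes d new edges; summing degrees gives Σd = 2E, so E′ = E + 2E = 3E = 312.
Each original face survives and each original vertex becomes one new face: F′ = F + V = 106.

106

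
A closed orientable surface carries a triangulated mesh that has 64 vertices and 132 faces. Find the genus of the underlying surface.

2

Every face is a triangle, so 2E = 3·132 = 396, giving E = 198.
χ = V − E + F = 64 − 198 + 132 = -2.
For a closed orientable surface χ = 2 − 2g, so g = (2 − (-2))/2 = 2.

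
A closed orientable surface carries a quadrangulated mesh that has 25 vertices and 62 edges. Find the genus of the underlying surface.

Every face is a square and each edge borders two faces, so 4F = 2·62, giving F = 31.
χ = V − E + F = 25 − 62 + 31 = -6.
For a closed orientable surface χ = 2 − 2g, so g = (2 − (-6))/2 = 4.

4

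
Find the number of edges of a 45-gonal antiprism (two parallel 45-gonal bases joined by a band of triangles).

180

An antiprism on an n-gon has two n-gon caps and 2n triangles: V = 2·45 = 90, E = 4·45 = 180, F = 2·45 + 2 = 92.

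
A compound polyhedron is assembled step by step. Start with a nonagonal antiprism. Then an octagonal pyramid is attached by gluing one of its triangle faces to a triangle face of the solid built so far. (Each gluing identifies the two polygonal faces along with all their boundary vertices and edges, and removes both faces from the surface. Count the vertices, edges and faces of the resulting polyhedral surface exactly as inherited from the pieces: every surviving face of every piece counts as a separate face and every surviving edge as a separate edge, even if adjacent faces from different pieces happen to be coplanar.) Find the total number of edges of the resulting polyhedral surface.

49

A nonagonal antiprism: V=18, E=36, F=20.
Attach an octagonal pyramid (V=9, E=16, F=9) along a 3-gon: merge 3 vertices and 3 edges, delete both glued faces → V=24, E=49, F=27.
Check: V − E + F = 24 − 49 + 27 = 2.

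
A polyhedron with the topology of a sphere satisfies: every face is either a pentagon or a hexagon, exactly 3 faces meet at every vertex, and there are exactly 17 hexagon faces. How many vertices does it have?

54

Let x be the number of pentagons; then F = 17 + x.
Edge–face incidences: 2E = 6·17 + 5·x = 102 + 5x.
Every vertex has degree 3, so 3V = 2E.
Euler: V − E + F = 2 ⇒ (2E)/3 − E + (17 + x) = 2.
Multiply by 6: 2·(2E) − 3·(2E) + 6·(17 + x) = 12, i.e. 102 + 6x − (102 + 5x) = 12.
Collecting terms: x = 12.
Then 2E = 102 + 5·12 = 162, so E = 81, V = 2E/3 = 54, F = 17 + 12 = 29.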